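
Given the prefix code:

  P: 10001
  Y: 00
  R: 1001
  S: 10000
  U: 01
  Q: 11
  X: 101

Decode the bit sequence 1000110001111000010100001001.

Read left to right; each codeword is recognised as soon as it completes (prefix code):
  10001→P | 10001→P | 11→Q | 10000→S | 101→X | 00→Y | 00→Y | 1001→R
Decoded message: PPQSXYYR

PPQSXYYR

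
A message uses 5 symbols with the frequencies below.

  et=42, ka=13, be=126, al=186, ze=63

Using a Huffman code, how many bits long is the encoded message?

847

Merge the two smallest weights repeatedly:
combine ka(13), et(42) → 55
combine 55, ze(63) → 118
combine 118, be(126) → 244
combine al(186), 244 → 430
Each symbol's bit-cost is frequency × depth; summing gives 847 bits (equivalently 55 + 118 + 244 + 430).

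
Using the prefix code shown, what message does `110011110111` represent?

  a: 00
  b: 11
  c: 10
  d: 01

Read left to right; each codeword is recognised as soon as it completes (prefix code):
  11→b | 00→a | 11→b | 11→b | 01→d | 11→b
Decoded message: babbdb

babbdb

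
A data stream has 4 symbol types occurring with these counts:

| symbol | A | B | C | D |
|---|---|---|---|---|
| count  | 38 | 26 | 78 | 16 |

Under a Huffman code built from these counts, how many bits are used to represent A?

Repeatedly merge the two smallest:
D(16) + B(26) → 42
A(38) + 42 → 80
C(78) + 80 → 158
A sits 2 levels below the root, so its codeword is 2 bits.

2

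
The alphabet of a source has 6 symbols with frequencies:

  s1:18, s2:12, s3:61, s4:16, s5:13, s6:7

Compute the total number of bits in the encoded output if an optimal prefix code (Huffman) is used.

278

Merge the two smallest weights repeatedly:
combine s6(7), s2(12) → 19
combine s5(13), s4(16) → 29
combine s1(18), 19 → 37
combine 29, 37 → 66
combine s3(61), 66 → 127
Each symbol's bit-cost is frequency × depth; summing gives 278 bits (equivalently 19 + 29 + 37 + 66 + 127).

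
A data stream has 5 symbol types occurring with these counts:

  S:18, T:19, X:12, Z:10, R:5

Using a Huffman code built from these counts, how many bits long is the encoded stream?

Merge the two smallest weights repeatedly:
merge R(5) and Z(10): 15
merge X(12) and 15: 27
merge S(18) and T(19): 37
merge 27 and 37: 64
Total encoded bits = sum of merged weights = 15 + 27 + 37 + 64 = 143.

143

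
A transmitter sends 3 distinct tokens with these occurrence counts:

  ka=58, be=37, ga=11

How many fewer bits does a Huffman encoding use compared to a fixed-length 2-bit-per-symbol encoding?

58

Fixed-length: 2 bits × 106 symbols = 212 bits.
Huffman merges:
combine ga(11), be(37) → 48
combine 48, ka(58) → 106
Huffman total = 48 + 106 = 154 bits.
Saving = 212 − 154 = 58 bits.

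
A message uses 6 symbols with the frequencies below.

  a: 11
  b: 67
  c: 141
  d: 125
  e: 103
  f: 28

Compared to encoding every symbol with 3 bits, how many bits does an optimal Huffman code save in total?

330

Fixed-length: 3 bits × 475 symbols = 1425 bits.
Huffman merges:
a(11) + f(28) → 39
39 + b(67) → 106
e(103) + 106 → 209
d(125) + c(141) → 266
209 + 266 → 475
Huffman total = 39 + 106 + 209 + 266 + 475 = 1095 bits.
Saving = 1425 − 1095 = 330 bits.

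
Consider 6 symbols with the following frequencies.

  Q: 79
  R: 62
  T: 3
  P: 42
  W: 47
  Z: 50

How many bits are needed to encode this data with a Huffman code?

Greedily combine the two least-frequent nodes:
merge T(3) and P(42): 45
merge 45 and W(47): 92
merge Z(50) and R(62): 112
merge Q(79) and 92: 171
merge 112 and 171: 283
The encoded length is the sum of every internal node's weight: 45 + 92 + 112 + 171 + 283 = 703 bits.

703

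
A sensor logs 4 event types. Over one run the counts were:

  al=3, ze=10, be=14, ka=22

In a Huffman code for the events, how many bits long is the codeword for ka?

Repeatedly merge the two smallest:
al(3) + ze(10) → 13
13 + be(14) → 27
ka(22) + 27 → 49
ka is merged only at the final step, so code length = 1.

1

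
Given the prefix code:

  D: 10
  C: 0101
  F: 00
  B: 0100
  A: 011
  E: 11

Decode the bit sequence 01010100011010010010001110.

Read left to right; each codeword is recognised as soon as it completes (prefix code):
  0101→C | 0100→B | 011→A | 0100→B | 10→D | 0100→B | 011→A | 10→D
Decoded message: CBABDBAD

CBABDBAD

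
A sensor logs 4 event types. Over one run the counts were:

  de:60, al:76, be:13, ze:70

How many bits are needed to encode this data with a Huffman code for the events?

Greedily combine the two least-frequent nodes:
merge be(13) and de(60): 73
merge ze(70) and 73: 143
merge al(76) and 143: 219
The encoded length is the sum of every internal node's weight: 73 + 143 + 219 = 435 bits.

435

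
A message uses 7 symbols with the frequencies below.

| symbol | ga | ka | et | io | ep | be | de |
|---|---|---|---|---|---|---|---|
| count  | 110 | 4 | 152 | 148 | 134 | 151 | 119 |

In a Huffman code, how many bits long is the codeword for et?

Build the tree from the bottom:
merge ka(4) and ga(110): 114
merge 114 and de(119): 233
merge ep(134) and io(148): 282
merge be(151) and et(152): 303
merge 233 and 282: 515
merge 303 and 515: 818
The subtree containing et is merged 2 times, so code length = 2.

2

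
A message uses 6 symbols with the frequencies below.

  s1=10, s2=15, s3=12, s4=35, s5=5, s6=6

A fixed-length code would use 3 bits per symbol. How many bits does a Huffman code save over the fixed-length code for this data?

Fixed-length: 3 bits × 83 symbols = 249 bits.
Huffman merges:
merge s5(5) and s6(6): 11
merge s1(10) and 11: 21
merge s3(12) and s2(15): 27
merge 21 and 27: 48
merge s4(35) and 48: 83
Huffman total = 11 + 21 + 27 + 48 + 83 = 190 bits.
Saving = 249 − 190 = 59 bits.

59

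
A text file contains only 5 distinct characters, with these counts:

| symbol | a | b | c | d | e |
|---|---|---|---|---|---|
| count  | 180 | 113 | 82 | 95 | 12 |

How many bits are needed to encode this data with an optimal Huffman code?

Greedily combine the two least-frequent nodes:
merge e(12) and c(82): 94
merge 94 and d(95): 189
merge b(113) and a(180): 293
merge 189 and 293: 482
Each symbol's bit-cost is frequency × depth; summing gives 1058 bits (equivalently 94 + 189 + 293 + 482).

1058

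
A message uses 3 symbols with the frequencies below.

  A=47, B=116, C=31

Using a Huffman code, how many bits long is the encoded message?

Greedily combine the two least-frequent nodes:
merge C(31) and A(47): 78
merge 78 and B(116): 194
Each symbol's bit-cost is frequency × depth; summing gives 272 bits (equivalently 78 + 194).

272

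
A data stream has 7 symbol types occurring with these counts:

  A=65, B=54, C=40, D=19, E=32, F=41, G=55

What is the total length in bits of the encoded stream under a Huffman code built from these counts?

849

Merge the two smallest weights repeatedly:
D(19) + E(32) → 51
C(40) + F(41) → 81
51 + B(54) → 105
G(55) + A(65) → 120
81 + 105 → 186
120 + 186 → 306
Total encoded bits = sum of merged weights = 51 + 81 + 105 + 120 + 186 + 306 = 849.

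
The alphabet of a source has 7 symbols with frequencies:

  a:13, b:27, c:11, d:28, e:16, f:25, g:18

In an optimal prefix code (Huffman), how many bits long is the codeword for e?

Repeatedly merge the two smallest:
c(11) + a(13) → 24
e(16) + g(18) → 34
24 + f(25) → 49
b(27) + d(28) → 55
34 + 49 → 83
55 + 83 → 138
e sits 3 levels below the root, so its codeword is 3 bits.

3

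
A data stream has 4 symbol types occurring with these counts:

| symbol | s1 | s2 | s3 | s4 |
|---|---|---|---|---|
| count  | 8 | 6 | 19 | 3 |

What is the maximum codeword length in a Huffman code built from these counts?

Merge the two lowest-weight nodes at each step:
merge s4(3) and s2(6): 9
merge s1(8) and 9: 17
merge 17 and s3(19): 36
The rarest symbols sit at the bottom; the longest codeword is 3 bits.

3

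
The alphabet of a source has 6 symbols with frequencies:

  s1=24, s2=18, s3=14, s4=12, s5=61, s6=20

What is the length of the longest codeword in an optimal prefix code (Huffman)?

Merge the two lowest-weight nodes at each step:
merge s4(12) and s3(14): 26
merge s2(18) and s6(20): 38
merge s1(24) and 26: 50
merge 38 and 50: 88
merge s5(61) and 88: 149
The first pair merged (s4, s3) ends up deepest, at depth 4.

4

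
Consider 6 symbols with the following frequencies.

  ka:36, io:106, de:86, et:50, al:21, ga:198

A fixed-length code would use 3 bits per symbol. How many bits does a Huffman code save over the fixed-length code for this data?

339

Fixed-length: 3 bits × 497 symbols = 1491 bits.
Huffman merges:
al(21) + ka(36) → 57
et(50) + 57 → 107
de(86) + io(106) → 192
107 + 192 → 299
ga(198) + 299 → 497
Huffman total = 57 + 107 + 192 + 299 + 497 = 1152 bits.
Saving = 1491 − 1152 = 339 bits.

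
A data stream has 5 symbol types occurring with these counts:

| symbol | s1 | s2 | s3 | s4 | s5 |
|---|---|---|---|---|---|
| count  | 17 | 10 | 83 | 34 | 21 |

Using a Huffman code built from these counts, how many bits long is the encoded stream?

322

Merge the two smallest weights repeatedly:
s2(10) + s1(17) → 27
s5(21) + 27 → 48
s4(34) + 48 → 82
82 + s3(83) → 165
The encoded length is the sum of every internal node's weight: 27 + 48 + 82 + 165 = 322 bits.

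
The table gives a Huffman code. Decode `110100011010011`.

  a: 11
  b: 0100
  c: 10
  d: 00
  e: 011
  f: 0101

abeba

Read left to right; each codeword is recognised as soon as it completes (prefix code):
  11→a | 0100→b | 011→e | 0100→b | 11→a
Decoded message: abeba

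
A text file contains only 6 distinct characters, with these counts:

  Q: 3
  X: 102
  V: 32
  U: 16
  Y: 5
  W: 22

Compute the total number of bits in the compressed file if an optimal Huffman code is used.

336

Greedily combine the two least-frequent nodes:
combine Q(3), Y(5) → 8
combine 8, U(16) → 24
combine W(22), 24 → 46
combine V(32), 46 → 78
combine 78, X(102) → 180
The encoded length is the sum of every internal node's weight: 8 + 24 + 46 + 78 + 180 = 336 bits.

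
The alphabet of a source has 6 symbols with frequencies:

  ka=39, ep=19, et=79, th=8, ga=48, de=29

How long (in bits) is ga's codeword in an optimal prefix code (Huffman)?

2

Repeatedly merge the two smallest:
th(8) + ep(19) → 27
27 + de(29) → 56
ka(39) + ga(48) → 87
56 + et(79) → 135
87 + 135 → 222
ga's leaf is at depth 2, giving a 2-bit codeword.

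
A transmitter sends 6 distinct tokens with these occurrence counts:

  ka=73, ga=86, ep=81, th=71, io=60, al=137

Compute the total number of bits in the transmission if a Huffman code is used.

1301

Merge the two smallest weights repeatedly:
merge io(60) and th(71): 131
merge ka(73) and ep(81): 154
merge ga(86) and 131: 217
merge al(137) and 154: 291
merge 217 and 291: 508
Total encoded bits = sum of merged weights = 131 + 154 + 217 + 291 + 508 = 1301.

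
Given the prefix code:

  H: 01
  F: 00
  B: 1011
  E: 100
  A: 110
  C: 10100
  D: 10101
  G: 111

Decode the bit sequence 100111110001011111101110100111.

Read left to right; each codeword is recognised as soon as it completes (prefix code):
  100→E | 111→G | 110→A | 00→F | 1011→B | 111→G | 1011→B | 10100→C | 111→G
Decoded message: EGAFBGBCG

EGAFBGBCG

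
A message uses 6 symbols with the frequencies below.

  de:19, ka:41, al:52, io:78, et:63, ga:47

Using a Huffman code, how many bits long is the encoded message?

Merge the two smallest weights repeatedly:
combine de(19), ka(41) → 60
combine ga(47), al(52) → 99
combine 60, et(63) → 123
combine io(78), 99 → 177
combine 123, 177 → 300
The encoded length is the sum of every internal node's weight: 60 + 99 + 123 + 177 + 300 = 759 bits.

759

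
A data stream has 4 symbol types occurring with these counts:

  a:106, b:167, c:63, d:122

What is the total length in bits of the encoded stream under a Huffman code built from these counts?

Build the Huffman tree bottom-up:
merge c(63) and a(106): 169
merge d(122) and b(167): 289
merge 169 and 289: 458
Each symbol's bit-cost is frequency × depth; summing gives 916 bits (equivalently 169 + 289 + 458).

916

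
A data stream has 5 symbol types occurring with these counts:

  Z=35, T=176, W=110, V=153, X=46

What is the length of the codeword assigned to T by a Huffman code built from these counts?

2

Huffman merges, smallest pair first:
merge Z(35) and X(46): 81
merge 81 and W(110): 191
merge V(153) and T(176): 329
merge 191 and 329: 520
T sits 2 levels below the root, so its codeword is 2 bits.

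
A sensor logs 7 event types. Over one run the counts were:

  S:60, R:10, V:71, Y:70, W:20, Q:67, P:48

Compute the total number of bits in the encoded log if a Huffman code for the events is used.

Build the Huffman tree bottom-up:
combine R(10), W(20) → 30
combine 30, P(48) → 78
combine S(60), Q(67) → 127
combine Y(70), V(71) → 141
combine 78, 127 → 205
combine 141, 205 → 346
Each symbol's bit-cost is frequency × depth; summing gives 927 bits (equivalently 30 + 78 + 127 + 141 + 205 + 346).

927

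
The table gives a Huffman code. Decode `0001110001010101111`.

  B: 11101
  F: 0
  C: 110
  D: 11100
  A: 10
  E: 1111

Read left to right; each codeword is recognised as soon as it completes (prefix code):
  0→F | 0→F | 0→F | 11100→D | 0→F | 10→A | 10→A | 10→A | 1111→E
Decoded message: FFFDFAAAE

FFFDFAAAE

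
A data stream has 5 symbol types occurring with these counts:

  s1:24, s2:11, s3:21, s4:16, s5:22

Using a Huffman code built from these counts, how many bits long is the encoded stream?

215

Greedily combine the two least-frequent nodes:
combine s2(11), s4(16) → 27
combine s3(21), s5(22) → 43
combine s1(24), 27 → 51
combine 43, 51 → 94
Each symbol's bit-cost is frequency × depth; summing gives 215 bits (equivalently 27 + 43 + 51 + 94).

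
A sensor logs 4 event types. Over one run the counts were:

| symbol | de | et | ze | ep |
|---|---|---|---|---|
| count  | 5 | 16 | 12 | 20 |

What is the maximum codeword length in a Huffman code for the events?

3

Merge the two lowest-weight nodes at each step:
de(5) + ze(12) → 17
et(16) + 17 → 33
ep(20) + 33 → 53
Maximum depth reached is 3.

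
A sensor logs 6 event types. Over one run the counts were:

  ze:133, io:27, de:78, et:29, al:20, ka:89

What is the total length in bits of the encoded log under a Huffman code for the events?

875

Merge the two smallest weights repeatedly:
al(20) + io(27) → 47
et(29) + 47 → 76
76 + de(78) → 154
ka(89) + ze(133) → 222
154 + 222 → 376
Total encoded bits = sum of merged weights = 47 + 76 + 154 + 222 + 376 = 875.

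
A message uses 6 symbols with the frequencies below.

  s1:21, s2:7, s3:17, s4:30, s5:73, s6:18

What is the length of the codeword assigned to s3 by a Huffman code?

Repeatedly merge the two smallest:
combine s2(7), s3(17) → 24
combine s6(18), s1(21) → 39
combine 24, s4(30) → 54
combine 39, 54 → 93
combine s5(73), 93 → 166
s3 sits 4 levels below the root, so its codeword is 4 bits.

4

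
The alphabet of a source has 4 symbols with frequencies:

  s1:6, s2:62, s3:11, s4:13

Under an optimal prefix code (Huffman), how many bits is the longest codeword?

3

Merge the two lowest-weight nodes at each step:
combine s1(6), s3(11) → 17
combine s4(13), 17 → 30
combine 30, s2(62) → 92
The first pair merged (s1, s3) ends up deepest, at depth 3.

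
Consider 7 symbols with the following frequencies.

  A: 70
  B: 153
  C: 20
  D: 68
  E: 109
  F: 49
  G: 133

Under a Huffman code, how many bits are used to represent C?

4

Huffman merges, smallest pair first:
combine C(20), F(49) → 69
combine D(68), 69 → 137
combine A(70), E(109) → 179
combine G(133), 137 → 270
combine B(153), 179 → 332
combine 270, 332 → 602
C sits 4 levels below the root, so its codeword is 4 bits.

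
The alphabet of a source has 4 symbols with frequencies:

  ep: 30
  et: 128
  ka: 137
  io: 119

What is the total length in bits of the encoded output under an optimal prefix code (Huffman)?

828

Merge the two smallest weights repeatedly:
combine ep(30), io(119) → 149
combine et(128), ka(137) → 265
combine 149, 265 → 414
The encoded length is the sum of every internal node's weight: 149 + 265 + 414 = 828 bits.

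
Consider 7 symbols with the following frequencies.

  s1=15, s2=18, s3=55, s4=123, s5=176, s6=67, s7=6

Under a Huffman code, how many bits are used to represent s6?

Repeatedly merge the two smallest:
merge s7(6) and s1(15): 21
merge s2(18) and 21: 39
merge 39 and s3(55): 94
merge s6(67) and 94: 161
merge s4(123) and 161: 284
merge s5(176) and 284: 460
The subtree containing s6 is merged 3 times, so code length = 3.

3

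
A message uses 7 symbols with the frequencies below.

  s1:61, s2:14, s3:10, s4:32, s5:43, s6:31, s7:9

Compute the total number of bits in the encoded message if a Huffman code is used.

515

Merge the two smallest weights repeatedly:
merge s7(9) and s3(10): 19
merge s2(14) and 19: 33
merge s6(31) and s4(32): 63
merge 33 and s5(43): 76
merge s1(61) and 63: 124
merge 76 and 124: 200
The encoded length is the sum of every internal node's weight: 19 + 33 + 63 + 76 + 124 + 200 = 515 bits.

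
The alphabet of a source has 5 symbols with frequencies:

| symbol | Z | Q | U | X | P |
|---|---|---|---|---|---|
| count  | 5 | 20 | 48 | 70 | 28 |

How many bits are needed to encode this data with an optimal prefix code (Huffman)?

Build the Huffman tree bottom-up:
Z(5) + Q(20) → 25
25 + P(28) → 53
U(48) + 53 → 101
X(70) + 101 → 171
Total encoded bits = sum of merged weights = 25 + 53 + 101 + 171 = 350.

350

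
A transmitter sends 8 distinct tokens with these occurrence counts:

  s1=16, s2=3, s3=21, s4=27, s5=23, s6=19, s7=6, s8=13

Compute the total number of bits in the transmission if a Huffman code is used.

365

Build the Huffman tree bottom-up:
s2(3) + s7(6) → 9
9 + s8(13) → 22
s1(16) + s6(19) → 35
s3(21) + 22 → 43
s5(23) + s4(27) → 50
35 + 43 → 78
50 + 78 → 128
Total encoded bits = sum of merged weights = 9 + 22 + 35 + 43 + 50 + 78 + 128 = 365.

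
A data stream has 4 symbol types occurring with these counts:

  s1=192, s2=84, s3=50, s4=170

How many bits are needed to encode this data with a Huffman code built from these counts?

934

Build the Huffman tree bottom-up:
combine s3(50), s2(84) → 134
combine 134, s4(170) → 304
combine s1(192), 304 → 496
Each symbol's bit-cost is frequency × depth; summing gives 934 bits (equivalently 134 + 304 + 496).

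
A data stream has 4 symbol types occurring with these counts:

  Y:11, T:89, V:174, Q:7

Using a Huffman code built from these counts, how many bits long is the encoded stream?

Build the Huffman tree bottom-up:
Q(7) + Y(11) → 18
18 + T(89) → 107
107 + V(174) → 281
The encoded length is the sum of every internal node's weight: 18 + 107 + 281 = 406 bits.

406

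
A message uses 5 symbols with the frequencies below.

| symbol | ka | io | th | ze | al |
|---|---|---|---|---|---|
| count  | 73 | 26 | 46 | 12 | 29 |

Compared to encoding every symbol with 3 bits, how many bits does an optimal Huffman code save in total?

154

Fixed-length: 3 bits × 186 symbols = 558 bits.
Huffman merges:
ze(12) + io(26) → 38
al(29) + 38 → 67
th(46) + 67 → 113
ka(73) + 113 → 186
Huffman total = 38 + 67 + 113 + 186 = 404 bits.
Saving = 558 − 404 = 154 bits.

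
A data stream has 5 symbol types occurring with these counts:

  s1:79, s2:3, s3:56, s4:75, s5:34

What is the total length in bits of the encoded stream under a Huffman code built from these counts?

531

Greedily combine the two least-frequent nodes:
combine s2(3), s5(34) → 37
combine 37, s3(56) → 93
combine s4(75), s1(79) → 154
combine 93, 154 → 247
Each symbol's bit-cost is frequency × depth; summing gives 531 bits (equivalently 37 + 93 + 154 + 247).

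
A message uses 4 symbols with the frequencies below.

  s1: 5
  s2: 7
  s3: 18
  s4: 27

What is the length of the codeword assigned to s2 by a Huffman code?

3

Repeatedly merge the two smallest:
merge s1(5) and s2(7): 12
merge 12 and s3(18): 30
merge s4(27) and 30: 57
The subtree containing s2 is merged 3 times, so code length = 3.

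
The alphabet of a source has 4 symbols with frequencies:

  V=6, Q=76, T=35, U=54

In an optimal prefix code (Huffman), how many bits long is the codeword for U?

Build the tree from the bottom:
merge V(6) and T(35): 41
merge 41 and U(54): 95
merge Q(76) and 95: 171
U's leaf is at depth 2, giving a 2-bit codeword.

2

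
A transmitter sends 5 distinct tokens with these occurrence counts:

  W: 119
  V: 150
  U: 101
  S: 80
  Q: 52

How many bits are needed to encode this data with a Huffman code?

1136

Greedily combine the two least-frequent nodes:
merge Q(52) and S(80): 132
merge U(101) and W(119): 220
merge 132 and V(150): 282
merge 220 and 282: 502
Each symbol's bit-cost is frequency × depth; summing gives 1136 bits (equivalently 132 + 220 + 282 + 502).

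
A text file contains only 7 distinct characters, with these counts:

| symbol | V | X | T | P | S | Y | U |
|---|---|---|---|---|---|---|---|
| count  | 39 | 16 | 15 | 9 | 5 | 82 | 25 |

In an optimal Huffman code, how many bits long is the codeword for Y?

Build the tree from the bottom:
combine S(5), P(9) → 14
combine 14, T(15) → 29
combine X(16), U(25) → 41
combine 29, V(39) → 68
combine 41, 68 → 109
combine Y(82), 109 → 191
Y is a child of the root — depth 1, so its codeword is a single bit.

1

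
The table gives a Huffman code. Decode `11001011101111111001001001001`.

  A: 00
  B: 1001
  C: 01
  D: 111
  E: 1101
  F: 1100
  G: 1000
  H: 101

Read left to right; each codeword is recognised as soon as it completes (prefix code):
  1100→F | 101→H | 1101→E | 111→D | 111→D | 00→A | 1001→B | 00→A | 1001→B
Decoded message: FHEDDABAB

FHEDDABAB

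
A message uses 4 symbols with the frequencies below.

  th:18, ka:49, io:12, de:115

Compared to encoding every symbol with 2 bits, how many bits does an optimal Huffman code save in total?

85

Fixed-length: 2 bits × 194 symbols = 388 bits.
Huffman merges:
combine io(12), th(18) → 30
combine 30, ka(49) → 79
combine 79, de(115) → 194
Huffman total = 30 + 79 + 194 = 303 bits.
Saving = 388 − 303 = 85 bits.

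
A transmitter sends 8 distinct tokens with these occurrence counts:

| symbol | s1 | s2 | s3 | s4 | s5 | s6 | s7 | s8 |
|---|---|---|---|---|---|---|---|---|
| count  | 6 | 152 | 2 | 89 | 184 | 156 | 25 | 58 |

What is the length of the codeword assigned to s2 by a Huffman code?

2

Build the tree from the bottom:
s3(2) + s1(6) → 8
8 + s7(25) → 33
33 + s8(58) → 91
s4(89) + 91 → 180
s2(152) + s6(156) → 308
180 + s5(184) → 364
308 + 364 → 672
s2's leaf is at depth 2, giving a 2-bit codeword.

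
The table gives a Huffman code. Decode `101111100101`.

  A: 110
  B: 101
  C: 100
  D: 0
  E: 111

BECB

Read left to right; each codeword is recognised as soon as it completes (prefix code):
  101→B | 111→E | 100→C | 101→B
Decoded message: BECB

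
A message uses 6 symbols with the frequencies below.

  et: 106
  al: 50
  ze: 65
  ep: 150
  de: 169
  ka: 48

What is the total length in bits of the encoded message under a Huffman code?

1437

Greedily combine the two least-frequent nodes:
merge ka(48) and al(50): 98
merge ze(65) and 98: 163
merge et(106) and ep(150): 256
merge 163 and de(169): 332
merge 256 and 332: 588
Total encoded bits = sum of merged weights = 98 + 163 + 256 + 332 + 588 = 1437.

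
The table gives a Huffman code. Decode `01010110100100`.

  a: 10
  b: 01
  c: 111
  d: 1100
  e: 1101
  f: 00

Read left to right; each codeword is recognised as soon as it completes (prefix code):
  01→b | 01→b | 01→b | 10→a | 10→a | 01→b | 00→f
Decoded message: bbbaabf

bbbaabf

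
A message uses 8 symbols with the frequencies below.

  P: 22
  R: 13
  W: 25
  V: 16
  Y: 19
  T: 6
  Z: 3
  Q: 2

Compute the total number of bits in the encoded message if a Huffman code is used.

287

Merge the two smallest weights repeatedly:
Q(2) + Z(3) → 5
5 + T(6) → 11
11 + R(13) → 24
V(16) + Y(19) → 35
P(22) + 24 → 46
W(25) + 35 → 60
46 + 60 → 106
The encoded length is the sum of every internal node's weight: 5 + 11 + 24 + 35 + 46 + 60 + 106 = 287 bits.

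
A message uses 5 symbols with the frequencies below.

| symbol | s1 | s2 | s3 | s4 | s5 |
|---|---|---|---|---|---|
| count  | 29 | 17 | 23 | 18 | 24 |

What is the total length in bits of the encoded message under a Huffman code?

Greedily combine the two least-frequent nodes:
merge s2(17) and s4(18): 35
merge s3(23) and s5(24): 47
merge s1(29) and 35: 64
merge 47 and 64: 111
Each symbol's bit-cost is frequency × depth; summing gives 257 bits (equivalently 35 + 47 + 64 + 111).

257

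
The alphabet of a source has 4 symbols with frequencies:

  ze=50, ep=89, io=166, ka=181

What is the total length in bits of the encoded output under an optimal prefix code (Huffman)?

930

Merge the two smallest weights repeatedly:
combine ze(50), ep(89) → 139
combine 139, io(166) → 305
combine ka(181), 305 → 486
Each symbol's bit-cost is frequency × depth; summing gives 930 bits (equivalently 139 + 305 + 486).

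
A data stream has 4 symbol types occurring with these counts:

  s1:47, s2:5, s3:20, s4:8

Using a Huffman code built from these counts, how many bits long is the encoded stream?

Greedily combine the two least-frequent nodes:
merge s2(5) and s4(8): 13
merge 13 and s3(20): 33
merge 33 and s1(47): 80
The encoded length is the sum of every internal node's weight: 13 + 33 + 80 = 126 bits.

126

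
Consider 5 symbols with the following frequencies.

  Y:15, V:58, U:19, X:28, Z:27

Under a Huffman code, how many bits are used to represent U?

3

Huffman merges, smallest pair first:
combine Y(15), U(19) → 34
combine Z(27), X(28) → 55
combine 34, 55 → 89
combine V(58), 89 → 147
U sits 3 levels below the root, so its codeword is 3 bits.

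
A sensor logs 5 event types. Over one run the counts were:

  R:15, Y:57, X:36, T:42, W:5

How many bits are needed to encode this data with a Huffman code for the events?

329

Merge the two smallest weights repeatedly:
merge W(5) and R(15): 20
merge 20 and X(36): 56
merge T(42) and 56: 98
merge Y(57) and 98: 155
The encoded length is the sum of every internal node's weight: 20 + 56 + 98 + 155 = 329 bits.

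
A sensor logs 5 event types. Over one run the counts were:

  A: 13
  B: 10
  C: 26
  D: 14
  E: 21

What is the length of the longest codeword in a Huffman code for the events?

3

Merge the two lowest-weight nodes at each step:
combine B(10), A(13) → 23
combine D(14), E(21) → 35
combine 23, C(26) → 49
combine 35, 49 → 84
The first pair merged (B, A) ends up deepest, at depth 3.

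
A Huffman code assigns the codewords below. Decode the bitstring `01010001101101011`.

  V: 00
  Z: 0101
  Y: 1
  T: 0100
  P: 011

ZVPPZY

Read left to right; each codeword is recognised as soon as it completes (prefix code):
  0101→Z | 00→V | 011→P | 011→P | 0101→Z | 1→Y
Decoded message: ZVPPZY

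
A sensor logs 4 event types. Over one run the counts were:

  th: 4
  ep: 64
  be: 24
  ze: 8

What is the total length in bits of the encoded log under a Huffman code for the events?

148

Greedily combine the two least-frequent nodes:
merge th(4) and ze(8): 12
merge 12 and be(24): 36
merge 36 and ep(64): 100
Total encoded bits = sum of merged weights = 12 + 36 + 100 = 148.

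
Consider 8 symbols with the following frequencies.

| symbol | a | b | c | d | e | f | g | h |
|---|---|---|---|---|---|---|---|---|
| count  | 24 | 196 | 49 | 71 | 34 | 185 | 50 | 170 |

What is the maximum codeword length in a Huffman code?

5

Merge the two lowest-weight nodes at each step:
a(24) + e(34) → 58
c(49) + g(50) → 99
58 + d(71) → 129
99 + 129 → 228
h(170) + f(185) → 355
b(196) + 228 → 424
355 + 424 → 779
The rarest symbols sit at the bottom; the longest codeword is 5 bits.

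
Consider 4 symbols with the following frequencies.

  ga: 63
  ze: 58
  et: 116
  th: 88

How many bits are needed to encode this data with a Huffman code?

Build the Huffman tree bottom-up:
combine ze(58), ga(63) → 121
combine th(88), et(116) → 204
combine 121, 204 → 325
The encoded length is the sum of every internal node's weight: 121 + 204 + 325 = 650 bits.

650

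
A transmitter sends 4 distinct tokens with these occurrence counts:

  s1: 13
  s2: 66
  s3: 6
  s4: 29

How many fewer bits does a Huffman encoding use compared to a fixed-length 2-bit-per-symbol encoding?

47

Fixed-length: 2 bits × 114 symbols = 228 bits.
Huffman merges:
combine s3(6), s1(13) → 19
combine 19, s4(29) → 48
combine 48, s2(66) → 114
Huffman total = 19 + 48 + 114 = 181 bits.
Saving = 228 − 181 = 47 bits.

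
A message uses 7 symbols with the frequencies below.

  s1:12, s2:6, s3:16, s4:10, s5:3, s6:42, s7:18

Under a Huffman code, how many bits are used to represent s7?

3

Huffman merges, smallest pair first:
combine s5(3), s2(6) → 9
combine 9, s4(10) → 19
combine s1(12), s3(16) → 28
combine s7(18), 19 → 37
combine 28, 37 → 65
combine s6(42), 65 → 107
s7 sits 3 levels below the root, so its codeword is 3 bits.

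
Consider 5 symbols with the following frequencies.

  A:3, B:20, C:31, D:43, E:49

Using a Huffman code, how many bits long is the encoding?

Merge the two smallest weights repeatedly:
A(3) + B(20) → 23
23 + C(31) → 54
D(43) + E(49) → 92
54 + 92 → 146
Each symbol's bit-cost is frequency × depth; summing gives 315 bits (equivalently 23 + 54 + 92 + 146).

315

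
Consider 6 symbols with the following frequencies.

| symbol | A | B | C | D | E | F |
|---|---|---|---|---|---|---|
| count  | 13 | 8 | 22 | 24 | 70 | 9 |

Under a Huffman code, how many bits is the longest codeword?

Merge the two lowest-weight nodes at each step:
merge B(8) and F(9): 17
merge A(13) and 17: 30
merge C(22) and D(24): 46
merge 30 and 46: 76
merge E(70) and 76: 146
Maximum depth reached is 4.

4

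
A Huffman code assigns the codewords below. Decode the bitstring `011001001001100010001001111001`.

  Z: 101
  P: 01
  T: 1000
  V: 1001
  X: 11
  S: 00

PVSVTTVXV

Read left to right; each codeword is recognised as soon as it completes (prefix code):
  01→P | 1001→V | 00→S | 1001→V | 1000→T | 1000→T | 1001→V | 11→X | 1001→V
Decoded message: PVSVTTVXV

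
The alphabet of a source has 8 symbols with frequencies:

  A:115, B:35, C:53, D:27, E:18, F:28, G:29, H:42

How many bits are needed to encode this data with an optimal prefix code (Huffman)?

971

Merge the two smallest weights repeatedly:
E(18) + D(27) → 45
F(28) + G(29) → 57
B(35) + H(42) → 77
45 + C(53) → 98
57 + 77 → 134
98 + A(115) → 213
134 + 213 → 347
Each symbol's bit-cost is frequency × depth; summing gives 971 bits (equivalently 45 + 57 + 77 + 98 + 134 + 213 + 347).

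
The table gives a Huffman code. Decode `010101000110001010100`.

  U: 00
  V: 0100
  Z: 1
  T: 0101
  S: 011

Read left to right; each codeword is recognised as soon as it completes (prefix code):
  0101→T | 0100→V | 011→S | 00→U | 0101→T | 0100→V
Decoded message: TVSUTV

TVSUTV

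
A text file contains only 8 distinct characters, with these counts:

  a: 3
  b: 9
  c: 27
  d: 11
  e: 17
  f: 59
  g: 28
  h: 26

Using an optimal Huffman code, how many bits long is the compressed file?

Merge the two smallest weights repeatedly:
merge a(3) and b(9): 12
merge d(11) and 12: 23
merge e(17) and 23: 40
merge h(26) and c(27): 53
merge g(28) and 40: 68
merge 53 and f(59): 112
merge 68 and 112: 180
The encoded length is the sum of every internal node's weight: 12 + 23 + 40 + 53 + 68 + 112 + 180 = 488 bits.

488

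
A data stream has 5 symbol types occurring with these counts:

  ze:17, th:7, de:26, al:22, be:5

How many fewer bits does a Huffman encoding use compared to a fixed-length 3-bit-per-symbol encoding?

Fixed-length: 3 bits × 77 symbols = 231 bits.
Huffman merges:
combine be(5), th(7) → 12
combine 12, ze(17) → 29
combine al(22), de(26) → 48
combine 29, 48 → 77
Huffman total = 12 + 29 + 48 + 77 = 166 bits.
Saving = 231 − 166 = 65 bits.

65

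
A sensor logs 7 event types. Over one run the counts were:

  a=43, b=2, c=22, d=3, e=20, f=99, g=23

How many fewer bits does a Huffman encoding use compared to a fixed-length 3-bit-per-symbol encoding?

168

Fixed-length: 3 bits × 212 symbols = 636 bits.
Huffman merges:
combine b(2), d(3) → 5
combine 5, e(20) → 25
combine c(22), g(23) → 45
combine 25, a(43) → 68
combine 45, 68 → 113
combine f(99), 113 → 212
Huffman total = 5 + 25 + 45 + 68 + 113 + 212 = 468 bits.
Saving = 636 − 468 = 168 bits.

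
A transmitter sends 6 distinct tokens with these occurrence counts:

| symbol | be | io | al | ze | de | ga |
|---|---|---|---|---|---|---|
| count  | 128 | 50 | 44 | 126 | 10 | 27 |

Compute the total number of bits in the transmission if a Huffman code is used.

Merge the two smallest weights repeatedly:
de(10) + ga(27) → 37
37 + al(44) → 81
io(50) + 81 → 131
ze(126) + be(128) → 254
131 + 254 → 385
Each symbol's bit-cost is frequency × depth; summing gives 888 bits (equivalently 37 + 81 + 131 + 254 + 385).

888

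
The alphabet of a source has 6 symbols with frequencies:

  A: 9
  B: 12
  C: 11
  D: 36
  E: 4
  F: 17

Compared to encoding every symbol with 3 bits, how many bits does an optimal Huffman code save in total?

59

Fixed-length: 3 bits × 89 symbols = 267 bits.
Huffman merges:
E(4) + A(9) → 13
C(11) + B(12) → 23
13 + F(17) → 30
23 + 30 → 53
D(36) + 53 → 89
Huffman total = 13 + 23 + 30 + 53 + 89 = 208 bits.
Saving = 267 − 208 = 59 bits.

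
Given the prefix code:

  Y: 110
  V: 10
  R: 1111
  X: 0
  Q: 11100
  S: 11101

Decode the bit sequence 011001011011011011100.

Read left to right; each codeword is recognised as soon as it completes (prefix code):
  0→X | 110→Y | 0→X | 10→V | 110→Y | 110→Y | 110→Y | 11100→Q
Decoded message: XYXVYYYQ

XYXVYYYQ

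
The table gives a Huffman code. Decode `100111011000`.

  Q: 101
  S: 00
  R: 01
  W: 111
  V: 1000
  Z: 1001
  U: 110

ZUUS

Read left to right; each codeword is recognised as soon as it completes (prefix code):
  1001→Z | 110→U | 110→U | 00→S
Decoded message: ZUUS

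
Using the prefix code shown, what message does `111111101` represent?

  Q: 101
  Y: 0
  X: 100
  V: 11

Read left to right; each codeword is recognised as soon as it completes (prefix code):
  11→V | 11→V | 11→V | 101→Q
Decoded message: VVVQ

VVVQ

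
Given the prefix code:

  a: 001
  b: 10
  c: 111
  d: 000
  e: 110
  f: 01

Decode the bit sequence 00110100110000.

abbfbd

Read left to right; each codeword is recognised as soon as it completes (prefix code):
  001→a | 10→b | 10→b | 01→f | 10→b | 000→d
Decoded message: abbfbd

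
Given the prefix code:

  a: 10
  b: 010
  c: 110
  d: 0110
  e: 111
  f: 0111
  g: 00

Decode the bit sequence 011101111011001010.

Read left to right; each codeword is recognised as soon as it completes (prefix code):
  0111→f | 0111→f | 10→a | 110→c | 010→b | 10→a
Decoded message: ffacba

ffacba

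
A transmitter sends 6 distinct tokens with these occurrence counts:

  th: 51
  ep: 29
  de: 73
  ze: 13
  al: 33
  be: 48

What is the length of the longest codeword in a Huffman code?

4

Merge the two lowest-weight nodes at each step:
merge ze(13) and ep(29): 42
merge al(33) and 42: 75
merge be(48) and th(51): 99
merge de(73) and 75: 148
merge 99 and 148: 247
The rarest symbols sit at the bottom; the longest codeword is 4 bits.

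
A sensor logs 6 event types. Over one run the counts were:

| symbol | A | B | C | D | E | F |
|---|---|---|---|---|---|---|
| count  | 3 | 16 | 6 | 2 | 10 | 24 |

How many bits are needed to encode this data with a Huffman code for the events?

135

Merge the two smallest weights repeatedly:
combine D(2), A(3) → 5
combine 5, C(6) → 11
combine E(10), 11 → 21
combine B(16), 21 → 37
combine F(24), 37 → 61
Each symbol's bit-cost is frequency × depth; summing gives 135 bits (equivalently 5 + 11 + 21 + 37 + 61).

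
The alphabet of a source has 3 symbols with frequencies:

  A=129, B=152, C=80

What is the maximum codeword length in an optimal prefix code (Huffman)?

2

Merge the two lowest-weight nodes at each step:
C(80) + A(129) → 209
B(152) + 209 → 361
The rarest symbols sit at the bottom; the longest codeword is 2 bits.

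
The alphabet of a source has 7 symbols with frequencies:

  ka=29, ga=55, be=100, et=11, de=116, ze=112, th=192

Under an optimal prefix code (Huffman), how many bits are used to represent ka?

Build the tree from the bottom:
merge et(11) and ka(29): 40
merge 40 and ga(55): 95
merge 95 and be(100): 195
merge ze(112) and de(116): 228
merge th(192) and 195: 387
merge 228 and 387: 615
ka's leaf is at depth 5, giving a 5-bit codeword.

5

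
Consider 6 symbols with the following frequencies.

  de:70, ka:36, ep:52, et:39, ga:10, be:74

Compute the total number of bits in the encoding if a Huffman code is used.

Merge the two smallest weights repeatedly:
ga(10) + ka(36) → 46
et(39) + 46 → 85
ep(52) + de(70) → 122
be(74) + 85 → 159
122 + 159 → 281
Total encoded bits = sum of merged weights = 46 + 85 + 122 + 159 + 281 = 693.

693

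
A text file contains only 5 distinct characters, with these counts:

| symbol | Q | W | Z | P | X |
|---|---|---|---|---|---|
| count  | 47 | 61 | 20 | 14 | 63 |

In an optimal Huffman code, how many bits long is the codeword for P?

Repeatedly merge the two smallest:
combine P(14), Z(20) → 34
combine 34, Q(47) → 81
combine W(61), X(63) → 124
combine 81, 124 → 205
P sits 3 levels below the root, so its codeword is 3 bits.

3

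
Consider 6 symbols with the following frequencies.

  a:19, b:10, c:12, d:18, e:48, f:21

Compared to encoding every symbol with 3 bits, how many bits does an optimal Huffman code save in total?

74

Fixed-length: 3 bits × 128 symbols = 384 bits.
Huffman merges:
combine b(10), c(12) → 22
combine d(18), a(19) → 37
combine f(21), 22 → 43
combine 37, 43 → 80
combine e(48), 80 → 128
Huffman total = 22 + 37 + 43 + 80 + 128 = 310 bits.
Saving = 384 − 310 = 74 bits.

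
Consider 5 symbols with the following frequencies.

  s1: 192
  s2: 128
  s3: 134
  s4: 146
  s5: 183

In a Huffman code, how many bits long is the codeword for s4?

2

Build the tree from the bottom:
combine s2(128), s3(134) → 262
combine s4(146), s5(183) → 329
combine s1(192), 262 → 454
combine 329, 454 → 783
The subtree containing s4 is merged 2 times, so code length = 2.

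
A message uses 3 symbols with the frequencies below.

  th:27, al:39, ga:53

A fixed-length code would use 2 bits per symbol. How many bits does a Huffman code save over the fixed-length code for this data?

Fixed-length: 2 bits × 119 symbols = 238 bits.
Huffman merges:
th(27) + al(39) → 66
ga(53) + 66 → 119
Huffman total = 66 + 119 = 185 bits.
Saving = 238 − 185 = 53 bits.

53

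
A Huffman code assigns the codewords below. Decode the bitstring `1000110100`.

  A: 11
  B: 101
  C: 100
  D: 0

CDADC

Read left to right; each codeword is recognised as soon as it completes (prefix code):
  100→C | 0→D | 11→A | 0→D | 100→C
Decoded message: CDADC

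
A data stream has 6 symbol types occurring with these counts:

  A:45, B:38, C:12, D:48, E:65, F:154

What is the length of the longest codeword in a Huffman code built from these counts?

Merge the two lowest-weight nodes at each step:
combine C(12), B(38) → 50
combine A(45), D(48) → 93
combine 50, E(65) → 115
combine 93, 115 → 208
combine F(154), 208 → 362
Maximum depth reached is 4.

4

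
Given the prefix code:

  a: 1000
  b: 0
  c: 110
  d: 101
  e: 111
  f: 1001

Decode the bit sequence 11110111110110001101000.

ededaca

Read left to right; each codeword is recognised as soon as it completes (prefix code):
  111→e | 101→d | 111→e | 101→d | 1000→a | 110→c | 1000→a
Decoded message: ededaca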